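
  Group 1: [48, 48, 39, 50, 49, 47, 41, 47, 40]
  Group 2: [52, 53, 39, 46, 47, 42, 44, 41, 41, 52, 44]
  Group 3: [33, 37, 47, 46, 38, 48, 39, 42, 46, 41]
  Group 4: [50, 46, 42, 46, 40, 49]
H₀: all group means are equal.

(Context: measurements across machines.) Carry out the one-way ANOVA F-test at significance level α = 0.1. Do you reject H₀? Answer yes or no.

reject H₀: no

Group means [45.44, 45.55, 41.70, 45.50], grand mean 44.444
SSB = Σnᵢ(x̄ᵢ−x̄)² = 104.339; SSW = ΣΣ(x−x̄ᵢ)² = 684.549
MSB = 104.339/3 = 34.7798; MSW = 684.549/32 = 21.3922
F = MSB/MSW = 1.6258
df = (3, 32)
p-value (upper-tail) = 0.20278
At α=0.1: p ≥ α → fail to reject H₀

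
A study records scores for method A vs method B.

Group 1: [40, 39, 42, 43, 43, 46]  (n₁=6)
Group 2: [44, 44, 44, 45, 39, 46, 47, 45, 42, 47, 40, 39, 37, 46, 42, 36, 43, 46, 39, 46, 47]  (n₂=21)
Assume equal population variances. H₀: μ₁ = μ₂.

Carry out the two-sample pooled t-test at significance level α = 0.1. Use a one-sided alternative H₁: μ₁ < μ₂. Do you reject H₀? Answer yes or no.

reject H₀: no

x̄₁=42.167, s₁=2.483, n₁=6
x̄₂=43.048, s₂=3.457, n₂=21
s_p² = [5·2.483² + 20·3.457²]/25 = 10.7914
SE = √(s_p²·(1/6+1/21)) = 1.5207
t = (42.167−43.048)/1.5207 = -0.5793
df = 25
p-value (one-sided, H₁ less) = 0.28378
At α=0.1: p ≥ α → fail to reject H₀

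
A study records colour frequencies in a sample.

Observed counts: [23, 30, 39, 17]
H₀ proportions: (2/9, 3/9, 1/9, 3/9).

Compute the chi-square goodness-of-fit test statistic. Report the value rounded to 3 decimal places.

n = 109; E_i = n·p_i = [24.22, 36.33, 12.11, 36.33]
χ² = (23−24.22)²/24.22 + (30−36.33)²/36.33 + (39−12.11)²/12.11 + (17−36.33)²/36.33 = 71.1514
df = 3

test statistic = 71.151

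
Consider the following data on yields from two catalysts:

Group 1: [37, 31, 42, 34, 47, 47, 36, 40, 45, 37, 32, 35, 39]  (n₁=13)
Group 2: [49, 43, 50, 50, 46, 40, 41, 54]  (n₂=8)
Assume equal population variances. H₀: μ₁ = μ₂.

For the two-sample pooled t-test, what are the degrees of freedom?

df = n₁ + n₂ − 2 = 13 + 8 − 2 = 19

degrees of freedom = 19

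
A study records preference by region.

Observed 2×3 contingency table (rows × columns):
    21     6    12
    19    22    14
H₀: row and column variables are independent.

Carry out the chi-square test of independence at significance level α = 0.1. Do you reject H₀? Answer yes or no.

Row totals [39, 55], col totals [40, 28, 26], n=94
χ² = (21−16.60)²/16.60 + (6−11.62)²/11.62 + (12−10.79)²/10.79 + (19−23.40)²/23.40 + (22−16.38)²/16.38 + (14−15.21)²/15.21 = 6.8724
df = 2
p-value (upper-tail) = 0.03219
At α=0.1: p < α → reject H₀

reject H₀: yes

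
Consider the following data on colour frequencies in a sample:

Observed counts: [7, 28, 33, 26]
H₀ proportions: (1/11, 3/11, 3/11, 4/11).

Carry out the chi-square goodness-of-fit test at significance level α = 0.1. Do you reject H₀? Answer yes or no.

reject H₀: no

n = 94; E_i = n·p_i = [8.55, 25.64, 25.64, 34.18]
χ² = (7−8.55)²/8.55 + (28−25.64)²/25.64 + (33−25.64)²/25.64 + (26−34.18)²/34.18 = 4.5709
df = 3
p-value (upper-tail) = 0.20605
At α=0.1: p ≥ α → fail to reject H₀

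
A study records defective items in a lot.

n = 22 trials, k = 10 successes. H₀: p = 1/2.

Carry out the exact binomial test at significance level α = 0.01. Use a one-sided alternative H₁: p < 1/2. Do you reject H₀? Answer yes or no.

Exact binomial: n=22, k=10, p₀=1/2=0.5000
P(X≤10) from Σ C(n,i)·p₀^i·(1−p₀)^(n−i)
p-value (one-sided, H₁ less) = 0.41591
At α=0.01: p ≥ α → fail to reject H₀

reject H₀: no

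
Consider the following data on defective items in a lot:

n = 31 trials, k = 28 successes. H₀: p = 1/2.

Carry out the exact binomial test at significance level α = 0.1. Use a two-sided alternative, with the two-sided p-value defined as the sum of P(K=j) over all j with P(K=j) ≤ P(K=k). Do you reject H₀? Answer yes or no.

Exact binomial: n=31, k=28, p₀=1/2=0.5000
P(X=j) = C(n,j)·p₀^j·(1−p₀)^(n−j); p = Σ P(X=j) over j with P(X=j) ≤ P(X=28)
p-value (two-sided) = 0.00000
At α=0.1: p < α → reject H₀

reject H₀: yes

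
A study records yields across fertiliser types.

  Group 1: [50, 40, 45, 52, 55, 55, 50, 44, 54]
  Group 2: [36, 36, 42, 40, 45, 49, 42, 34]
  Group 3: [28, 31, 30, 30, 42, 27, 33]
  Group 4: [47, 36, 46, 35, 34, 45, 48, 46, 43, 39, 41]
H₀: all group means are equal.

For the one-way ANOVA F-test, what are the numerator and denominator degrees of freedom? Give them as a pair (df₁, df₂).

degrees of freedom = [3, 31]

k = 4 groups, N = 35 total
df = (k−1, N−k) = (4−1, 35−4) = (3, 31)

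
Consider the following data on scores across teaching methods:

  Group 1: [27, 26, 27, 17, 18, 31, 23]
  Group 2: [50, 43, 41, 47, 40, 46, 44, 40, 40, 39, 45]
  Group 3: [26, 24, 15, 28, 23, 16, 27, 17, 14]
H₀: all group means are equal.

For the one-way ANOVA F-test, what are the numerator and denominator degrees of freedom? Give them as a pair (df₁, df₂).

degrees of freedom = [2, 24]

k = 3 groups, N = 27 total
df = (k−1, N−k) = (3−1, 27−3) = (2, 24)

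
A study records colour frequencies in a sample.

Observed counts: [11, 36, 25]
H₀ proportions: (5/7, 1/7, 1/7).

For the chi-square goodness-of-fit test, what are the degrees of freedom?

degrees of freedom = 2

df = k − 1 = 3 − 1 = 2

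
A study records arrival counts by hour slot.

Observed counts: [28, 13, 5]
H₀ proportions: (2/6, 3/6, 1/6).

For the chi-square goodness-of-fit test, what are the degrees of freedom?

degrees of freedom = 2

df = k − 1 = 3 − 1 = 2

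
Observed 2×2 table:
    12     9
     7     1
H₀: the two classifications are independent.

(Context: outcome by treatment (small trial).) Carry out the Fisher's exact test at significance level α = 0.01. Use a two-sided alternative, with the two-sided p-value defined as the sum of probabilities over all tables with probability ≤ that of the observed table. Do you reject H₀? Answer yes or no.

reject H₀: no

Margins: r₁=21, r₂=8, c₁=19, c₂=10, n=29
p_obs = C(21,12)·C(8,7)/C(29,19); sum pmf over tables with pmf ≤ p_obs
p-value (two-sided) = 0.20081
At α=0.01: p ≥ α → fail to reject H₀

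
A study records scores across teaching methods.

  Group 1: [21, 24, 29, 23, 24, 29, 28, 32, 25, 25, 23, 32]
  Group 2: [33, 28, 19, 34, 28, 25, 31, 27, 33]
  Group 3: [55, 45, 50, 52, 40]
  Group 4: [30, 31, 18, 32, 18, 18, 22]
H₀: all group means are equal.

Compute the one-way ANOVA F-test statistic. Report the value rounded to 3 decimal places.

test statistic = 28.016

Group means [26.25, 28.67, 48.40, 24.14], grand mean 29.818
SSB = Σnᵢ(x̄ᵢ−x̄)² = 2116.602; SSW = ΣΣ(x−x̄ᵢ)² = 730.307
MSB = 2116.602/3 = 705.5340; MSW = 730.307/29 = 25.1830
F = MSB/MSW = 28.0163
df = (3, 29)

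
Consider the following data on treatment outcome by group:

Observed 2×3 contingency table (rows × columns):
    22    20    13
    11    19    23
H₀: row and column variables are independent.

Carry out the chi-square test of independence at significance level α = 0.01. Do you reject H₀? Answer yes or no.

reject H₀: no

Row totals [55, 53], col totals [33, 39, 36], n=108
χ² = (22−16.81)²/16.81 + (20−19.86)²/19.86 + (13−18.33)²/18.33 + (11−16.19)²/16.19 + (19−19.14)²/19.14 + (23−17.67)²/17.67 = 6.4353
df = 2
p-value (upper-tail) = 0.04005
At α=0.01: p ≥ α → fail to reject H₀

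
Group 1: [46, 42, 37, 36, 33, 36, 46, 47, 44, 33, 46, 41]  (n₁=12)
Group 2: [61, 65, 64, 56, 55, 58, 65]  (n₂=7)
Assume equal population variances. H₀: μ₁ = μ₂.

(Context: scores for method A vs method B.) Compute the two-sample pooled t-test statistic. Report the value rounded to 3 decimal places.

x̄₁=40.583, s₁=5.334, n₁=12
x̄₂=60.571, s₂=4.276, n₂=7
s_p² = [11·5.334² + 6·4.276²]/17 = 24.8606
SE = √(s_p²·(1/12+1/7)) = 2.3713
t = (40.583−60.571)/2.3713 = -8.4290
df = 17

test statistic = -8.429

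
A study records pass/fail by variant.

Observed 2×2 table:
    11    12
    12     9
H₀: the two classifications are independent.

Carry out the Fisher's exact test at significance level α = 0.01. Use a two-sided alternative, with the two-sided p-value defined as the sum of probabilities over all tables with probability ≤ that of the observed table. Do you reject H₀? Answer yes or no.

reject H₀: no

Margins: r₁=23, r₂=21, c₁=23, c₂=21, n=44
p_obs = C(23,11)·C(21,12)/C(44,23); sum pmf over tables with pmf ≤ p_obs
p-value (two-sided) = 0.56254
At α=0.01: p ≥ α → fail to reject H₀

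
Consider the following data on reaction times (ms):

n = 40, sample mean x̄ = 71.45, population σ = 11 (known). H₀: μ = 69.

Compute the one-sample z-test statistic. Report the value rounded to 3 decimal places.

SE = σ/√n = 11/√40 = 1.7393
z = (x̄−μ₀)/SE = (71.45−69)/1.7393 = 1.4087

test statistic = 1.409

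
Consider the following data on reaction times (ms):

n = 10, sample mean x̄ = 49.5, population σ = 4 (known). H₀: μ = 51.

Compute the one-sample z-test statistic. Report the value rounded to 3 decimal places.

test statistic = -1.186

SE = σ/√n = 4/√10 = 1.2649
z = (x̄−μ₀)/SE = (49.5−51)/1.2649 = -1.1859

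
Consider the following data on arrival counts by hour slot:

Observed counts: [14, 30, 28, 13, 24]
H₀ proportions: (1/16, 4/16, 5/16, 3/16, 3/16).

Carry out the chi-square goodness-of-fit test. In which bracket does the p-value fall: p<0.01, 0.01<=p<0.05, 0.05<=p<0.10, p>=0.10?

p-value bracket: 0.01<=p<0.05

n = 109; E_i = n·p_i = [6.81, 27.25, 34.06, 20.44, 20.44]
χ² = (14−6.81)²/6.81 + (30−27.25)²/27.25 + (28−34.06)²/34.06 + (13−20.44)²/20.44 + (24−20.44)²/20.44 = 12.2673
df = 4
p-value (upper-tail) = 0.01547
→ bracket: 0.01<=p<0.05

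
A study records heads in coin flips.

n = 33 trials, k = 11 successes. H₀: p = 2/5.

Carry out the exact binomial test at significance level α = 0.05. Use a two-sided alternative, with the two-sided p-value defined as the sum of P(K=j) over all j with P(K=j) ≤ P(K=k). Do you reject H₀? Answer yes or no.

Exact binomial: n=33, k=11, p₀=2/5=0.4000
P(X=j) = C(n,j)·p₀^j·(1−p₀)^(n−j); p = Σ P(X=j) over j with P(X=j) ≤ P(X=11)
p-value (two-sided) = 0.48174
At α=0.05: p ≥ α → fail to reject H₀

reject H₀: no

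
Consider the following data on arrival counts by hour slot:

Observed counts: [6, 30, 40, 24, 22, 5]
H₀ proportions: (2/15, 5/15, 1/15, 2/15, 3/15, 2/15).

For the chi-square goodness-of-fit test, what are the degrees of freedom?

df = k − 1 = 6 − 1 = 5

degrees of freedom = 5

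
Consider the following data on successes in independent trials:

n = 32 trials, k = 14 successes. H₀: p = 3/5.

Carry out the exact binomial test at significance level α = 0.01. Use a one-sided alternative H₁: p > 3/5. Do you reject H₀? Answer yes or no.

Exact binomial: n=32, k=14, p₀=3/5=0.6000
P(X≥14) from Σ C(n,i)·p₀^i·(1−p₀)^(n−i)
p-value (one-sided, H₁ greater) = 0.97912
At α=0.01: p ≥ α → fail to reject H₀

reject H₀: no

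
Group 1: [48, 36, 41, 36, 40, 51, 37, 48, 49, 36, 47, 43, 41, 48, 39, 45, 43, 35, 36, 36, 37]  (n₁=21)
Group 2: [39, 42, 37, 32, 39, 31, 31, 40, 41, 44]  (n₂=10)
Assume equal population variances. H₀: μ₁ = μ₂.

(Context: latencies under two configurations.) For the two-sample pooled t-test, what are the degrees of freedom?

df = n₁ + n₂ − 2 = 21 + 10 − 2 = 29

degrees of freedom = 29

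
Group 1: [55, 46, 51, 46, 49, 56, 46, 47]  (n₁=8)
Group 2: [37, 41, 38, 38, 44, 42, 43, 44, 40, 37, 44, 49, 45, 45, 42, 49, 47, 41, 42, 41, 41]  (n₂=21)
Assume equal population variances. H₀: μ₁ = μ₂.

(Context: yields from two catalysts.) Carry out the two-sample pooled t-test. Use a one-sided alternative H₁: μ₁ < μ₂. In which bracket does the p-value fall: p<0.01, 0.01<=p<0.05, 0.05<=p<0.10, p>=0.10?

p-value bracket: p>=0.10

x̄₁=49.500, s₁=4.106, n₁=8
x̄₂=42.381, s₂=3.471, n₂=21
s_p² = [7·4.106² + 20·3.471²]/27 = 13.2945
SE = √(s_p²·(1/8+1/21)) = 1.5149
t = (49.500−42.381)/1.5149 = 4.6994
df = 27
p-value (one-sided, H₁ less) = 0.99997
→ bracket: p>=0.10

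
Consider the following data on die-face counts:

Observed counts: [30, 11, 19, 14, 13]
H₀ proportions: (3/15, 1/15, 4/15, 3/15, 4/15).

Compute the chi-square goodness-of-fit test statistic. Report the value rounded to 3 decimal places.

n = 87; E_i = n·p_i = [17.40, 5.80, 23.20, 17.40, 23.20]
χ² = (30−17.40)²/17.40 + (11−5.80)²/5.80 + (19−23.20)²/23.20 + (14−17.40)²/17.40 + (13−23.20)²/23.20 = 19.6954
df = 4

test statistic = 19.695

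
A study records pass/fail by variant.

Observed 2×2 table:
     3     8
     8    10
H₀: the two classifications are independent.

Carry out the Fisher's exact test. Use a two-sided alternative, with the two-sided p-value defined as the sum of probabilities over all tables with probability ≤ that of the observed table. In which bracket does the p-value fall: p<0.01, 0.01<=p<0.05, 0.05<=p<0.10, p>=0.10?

p-value bracket: p>=0.10

Margins: r₁=11, r₂=18, c₁=11, c₂=18, n=29
p_obs = C(11,3)·C(18,8)/C(29,11); sum pmf over tables with pmf ≤ p_obs
p-value (two-sided) = 0.44856
→ bracket: p>=0.10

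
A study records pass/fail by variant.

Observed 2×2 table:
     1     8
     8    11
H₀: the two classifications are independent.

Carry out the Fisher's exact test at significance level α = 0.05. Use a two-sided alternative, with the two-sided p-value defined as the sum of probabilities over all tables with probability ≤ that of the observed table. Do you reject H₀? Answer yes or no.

Margins: r₁=9, r₂=19, c₁=9, c₂=19, n=28
p_obs = C(9,1)·C(19,8)/C(28,9); sum pmf over tables with pmf ≤ p_obs
p-value (two-sided) = 0.19527
At α=0.05: p ≥ α → fail to reject H₀

reject H₀: no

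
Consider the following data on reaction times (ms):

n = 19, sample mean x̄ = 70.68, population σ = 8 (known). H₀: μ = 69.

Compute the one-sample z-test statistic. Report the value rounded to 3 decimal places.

SE = σ/√n = 8/√19 = 1.8353
z = (x̄−μ₀)/SE = (70.68−69)/1.8353 = 0.9154

test statistic = 0.915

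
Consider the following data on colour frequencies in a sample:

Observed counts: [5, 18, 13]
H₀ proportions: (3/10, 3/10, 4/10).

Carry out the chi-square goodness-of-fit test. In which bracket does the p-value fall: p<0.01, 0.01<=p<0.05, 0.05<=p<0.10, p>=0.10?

p-value bracket: 0.01<=p<0.05

n = 36; E_i = n·p_i = [10.80, 10.80, 14.40]
χ² = (5−10.80)²/10.80 + (18−10.80)²/10.80 + (13−14.40)²/14.40 = 8.0509
df = 2
p-value (upper-tail) = 0.01786
→ bracket: 0.01<=p<0.05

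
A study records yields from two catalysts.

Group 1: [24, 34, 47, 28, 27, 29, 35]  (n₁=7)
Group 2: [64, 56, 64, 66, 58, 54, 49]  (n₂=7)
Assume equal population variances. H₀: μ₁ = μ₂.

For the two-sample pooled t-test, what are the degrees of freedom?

df = n₁ + n₂ − 2 = 7 + 7 − 2 = 12

degrees of freedom = 12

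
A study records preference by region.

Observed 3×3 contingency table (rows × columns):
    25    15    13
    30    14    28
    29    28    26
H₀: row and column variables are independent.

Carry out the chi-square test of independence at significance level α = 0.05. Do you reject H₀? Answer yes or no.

Row totals [53, 72, 83], col totals [84, 57, 67], n=208
χ² = (25−21.40)²/21.40 + (15−14.52)²/14.52 + (13−17.07)²/17.07 + (30−29.08)²/29.08 + (14−19.73)²/19.73 + (28−23.19)²/23.19 + (29−33.52)²/33.52 + (28−22.75)²/22.75 + (26−26.74)²/26.74 = 6.1251
df = 4
p-value (upper-tail) = 0.19000
At α=0.05: p ≥ α → fail to reject H₀

reject H₀: no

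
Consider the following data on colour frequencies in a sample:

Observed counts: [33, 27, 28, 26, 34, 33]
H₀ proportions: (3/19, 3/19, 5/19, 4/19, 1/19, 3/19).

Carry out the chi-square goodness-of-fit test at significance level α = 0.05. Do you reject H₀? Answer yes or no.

n = 181; E_i = n·p_i = [28.58, 28.58, 47.63, 38.11, 9.53, 28.58]
χ² = (33−28.58)²/28.58 + (27−28.58)²/28.58 + (28−47.63)²/47.63 + (26−38.11)²/38.11 + (34−9.53)²/9.53 + (33−28.58)²/28.58 = 76.2663
df = 5
p-value (upper-tail) = 0.00000
At α=0.05: p < α → reject H₀

reject H₀: yes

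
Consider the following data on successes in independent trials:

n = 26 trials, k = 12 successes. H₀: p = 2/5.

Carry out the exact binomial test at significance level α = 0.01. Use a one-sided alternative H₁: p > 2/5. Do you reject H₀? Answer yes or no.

Exact binomial: n=26, k=12, p₀=2/5=0.4000
P(X≥12) from Σ C(n,i)·p₀^i·(1−p₀)^(n−i)
p-value (one-sided, H₁ greater) = 0.32632
At α=0.01: p ≥ α → fail to reject H₀

reject H₀: no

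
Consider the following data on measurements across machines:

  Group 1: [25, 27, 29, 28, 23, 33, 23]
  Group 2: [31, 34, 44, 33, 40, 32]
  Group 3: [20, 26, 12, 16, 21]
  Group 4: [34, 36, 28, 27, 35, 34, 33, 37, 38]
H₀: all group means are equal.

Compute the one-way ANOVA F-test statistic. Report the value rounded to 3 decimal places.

Group means [26.86, 35.67, 19.00, 33.56], grand mean 29.593
SSB = Σnᵢ(x̄ᵢ−x̄)² = 976.106; SSW = ΣΣ(x−x̄ᵢ)² = 436.413
MSB = 976.106/3 = 325.3686; MSW = 436.413/23 = 18.9745
F = MSB/MSW = 17.1477
df = (3, 23)

test statistic = 17.148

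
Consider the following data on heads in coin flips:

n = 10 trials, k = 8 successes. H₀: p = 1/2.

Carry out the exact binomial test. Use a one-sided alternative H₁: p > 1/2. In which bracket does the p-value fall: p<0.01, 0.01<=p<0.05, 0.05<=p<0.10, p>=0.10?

p-value bracket: 0.05<=p<0.10

Exact binomial: n=10, k=8, p₀=1/2=0.5000
P(X≥8) from Σ C(n,i)·p₀^i·(1−p₀)^(n−i)
p-value (one-sided, H₁ greater) = 0.05469
→ bracket: 0.05<=p<0.10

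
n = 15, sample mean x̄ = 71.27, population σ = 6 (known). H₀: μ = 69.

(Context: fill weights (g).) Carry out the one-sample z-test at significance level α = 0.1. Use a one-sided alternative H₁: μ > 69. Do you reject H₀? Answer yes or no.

reject H₀: yes

SE = σ/√n = 6/√15 = 1.5492
z = (x̄−μ₀)/SE = (71.27−69)/1.5492 = 1.4653
p-value (one-sided, H₁ greater) = 0.07142
At α=0.1: p < α → reject H₀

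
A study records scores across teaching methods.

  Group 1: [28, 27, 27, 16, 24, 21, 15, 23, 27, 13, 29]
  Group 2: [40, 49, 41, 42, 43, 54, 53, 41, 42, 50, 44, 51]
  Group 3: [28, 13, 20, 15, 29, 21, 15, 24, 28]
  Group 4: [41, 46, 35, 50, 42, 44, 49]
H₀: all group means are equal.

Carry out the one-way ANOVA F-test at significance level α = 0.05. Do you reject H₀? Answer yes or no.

Group means [22.73, 45.83, 21.44, 43.86], grand mean 33.333
SSB = Σnᵢ(x̄ᵢ−x̄)² = 5159.739; SSW = ΣΣ(x−x̄ᵢ)² = 1084.928
MSB = 5159.739/3 = 1719.9129; MSW = 1084.928/35 = 30.9979
F = MSB/MSW = 55.4848
df = (3, 35)
p-value (upper-tail) = 0.00000
At α=0.05: p < α → reject H₀

reject H₀: yes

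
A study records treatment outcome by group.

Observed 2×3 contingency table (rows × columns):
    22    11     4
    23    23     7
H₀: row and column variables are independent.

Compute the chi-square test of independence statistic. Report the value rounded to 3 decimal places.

test statistic = 2.304

Row totals [37, 53], col totals [45, 34, 11], n=90
χ² = (22−18.50)²/18.50 + (11−13.98)²/13.98 + (4−4.52)²/4.52 + (23−26.50)²/26.50 + (23−20.02)²/20.02 + (7−6.48)²/6.48 = 2.3041
df = 2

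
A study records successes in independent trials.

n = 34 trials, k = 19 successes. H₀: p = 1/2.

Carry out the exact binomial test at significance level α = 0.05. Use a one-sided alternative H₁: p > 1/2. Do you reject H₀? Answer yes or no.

reject H₀: no

Exact binomial: n=34, k=19, p₀=1/2=0.5000
P(X≥19) from Σ C(n,i)·p₀^i·(1−p₀)^(n−i)
p-value (one-sided, H₁ greater) = 0.30380
At α=0.05: p ≥ α → fail to reject H₀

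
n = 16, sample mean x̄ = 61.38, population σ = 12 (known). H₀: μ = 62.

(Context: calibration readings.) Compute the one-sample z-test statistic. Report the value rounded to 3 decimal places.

test statistic = -0.207

SE = σ/√n = 12/√16 = 3.0000
z = (x̄−μ₀)/SE = (61.38−62)/3.0000 = -0.2067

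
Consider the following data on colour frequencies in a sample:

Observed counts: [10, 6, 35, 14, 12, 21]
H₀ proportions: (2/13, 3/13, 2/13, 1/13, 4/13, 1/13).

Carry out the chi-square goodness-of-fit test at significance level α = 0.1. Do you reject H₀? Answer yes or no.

reject H₀: yes

n = 98; E_i = n·p_i = [15.08, 22.62, 15.08, 7.54, 30.15, 7.54]
χ² = (10−15.08)²/15.08 + (6−22.62)²/22.62 + (35−15.08)²/15.08 + (14−7.54)²/7.54 + (12−30.15)²/30.15 + (21−7.54)²/7.54 = 80.7500
df = 5
p-value (upper-tail) = 0.00000
At α=0.1: p < α → reject H₀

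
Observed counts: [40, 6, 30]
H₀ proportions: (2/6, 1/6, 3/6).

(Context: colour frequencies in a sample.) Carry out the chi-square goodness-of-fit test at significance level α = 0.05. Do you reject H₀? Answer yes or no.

reject H₀: yes

n = 76; E_i = n·p_i = [25.33, 12.67, 38.00]
χ² = (40−25.33)²/25.33 + (6−12.67)²/12.67 + (30−38.00)²/38.00 = 13.6842
df = 2
p-value (upper-tail) = 0.00107
At α=0.05: p < α → reject H₀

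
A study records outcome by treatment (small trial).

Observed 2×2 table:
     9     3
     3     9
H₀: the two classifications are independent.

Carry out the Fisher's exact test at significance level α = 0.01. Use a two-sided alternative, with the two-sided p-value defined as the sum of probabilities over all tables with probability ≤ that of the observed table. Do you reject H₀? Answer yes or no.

reject H₀: no

Margins: r₁=12, r₂=12, c₁=12, c₂=12, n=24
p_obs = C(12,9)·C(12,3)/C(24,12); sum pmf over tables with pmf ≤ p_obs
p-value (two-sided) = 0.03913
At α=0.01: p ≥ α → fail to reject H₀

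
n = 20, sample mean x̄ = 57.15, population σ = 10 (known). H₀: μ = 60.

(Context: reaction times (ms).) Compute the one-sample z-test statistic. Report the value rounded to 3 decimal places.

test statistic = -1.275

SE = σ/√n = 10/√20 = 2.2361
z = (x̄−μ₀)/SE = (57.15−60)/2.2361 = -1.2746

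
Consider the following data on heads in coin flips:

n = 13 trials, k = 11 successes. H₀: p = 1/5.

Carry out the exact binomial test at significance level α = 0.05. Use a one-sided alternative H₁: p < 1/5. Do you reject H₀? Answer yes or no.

reject H₀: no

Exact binomial: n=13, k=11, p₀=1/5=0.2000
P(X≤11) from Σ C(n,i)·p₀^i·(1−p₀)^(n−i)
p-value (one-sided, H₁ less) = 1.00000
At α=0.05: p ≥ α → fail to reject H₀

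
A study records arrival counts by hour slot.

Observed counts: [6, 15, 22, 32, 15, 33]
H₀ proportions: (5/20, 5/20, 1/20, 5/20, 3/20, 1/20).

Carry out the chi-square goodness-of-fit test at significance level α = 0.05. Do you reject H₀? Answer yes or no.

reject H₀: yes

n = 123; E_i = n·p_i = [30.75, 30.75, 6.15, 30.75, 18.45, 6.15]
χ² = (6−30.75)²/30.75 + (15−30.75)²/30.75 + (22−6.15)²/6.15 + (32−30.75)²/30.75 + (15−18.45)²/18.45 + (33−6.15)²/6.15 = 186.7561
df = 5
p-value (upper-tail) = 0.00000
At α=0.05: p < α → reject H₀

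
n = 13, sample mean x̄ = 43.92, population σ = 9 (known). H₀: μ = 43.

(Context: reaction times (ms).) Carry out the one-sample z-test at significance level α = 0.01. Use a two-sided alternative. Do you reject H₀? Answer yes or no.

SE = σ/√n = 9/√13 = 2.4962
z = (x̄−μ₀)/SE = (43.92−43)/2.4962 = 0.3686
p-value (two-sided) = 0.71245
At α=0.01: p ≥ α → fail to reject H₀

reject H₀: no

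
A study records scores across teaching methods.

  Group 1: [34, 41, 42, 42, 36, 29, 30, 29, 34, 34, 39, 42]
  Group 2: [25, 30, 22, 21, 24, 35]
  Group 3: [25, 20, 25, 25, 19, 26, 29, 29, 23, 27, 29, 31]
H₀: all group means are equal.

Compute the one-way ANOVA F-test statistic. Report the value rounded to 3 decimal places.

test statistic = 17.360

Group means [36.00, 26.17, 25.67], grand mean 29.900
SSB = Σnᵢ(x̄ᵢ−x̄)² = 745.200; SSW = ΣΣ(x−x̄ᵢ)² = 579.500
MSB = 745.200/2 = 372.6000; MSW = 579.500/27 = 21.4630
F = MSB/MSW = 17.3601
df = (2, 27)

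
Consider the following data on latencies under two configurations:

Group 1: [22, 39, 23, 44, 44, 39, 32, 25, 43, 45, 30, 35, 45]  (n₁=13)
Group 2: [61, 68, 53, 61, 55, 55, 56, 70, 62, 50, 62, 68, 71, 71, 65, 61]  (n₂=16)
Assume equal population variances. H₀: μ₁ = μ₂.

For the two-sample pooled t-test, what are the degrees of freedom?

degrees of freedom = 27

df = n₁ + n₂ − 2 = 13 + 16 − 2 = 27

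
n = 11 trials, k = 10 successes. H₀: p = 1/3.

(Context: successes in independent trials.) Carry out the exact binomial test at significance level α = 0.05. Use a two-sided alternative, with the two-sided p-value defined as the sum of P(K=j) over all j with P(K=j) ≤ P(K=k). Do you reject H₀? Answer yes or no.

reject H₀: yes

Exact binomial: n=11, k=10, p₀=1/3=0.3333
P(X=j) = C(n,j)·p₀^j·(1−p₀)^(n−j); p = Σ P(X=j) over j with P(X=j) ≤ P(X=10)
p-value (two-sided) = 0.00013
At α=0.05: p < α → reject H₀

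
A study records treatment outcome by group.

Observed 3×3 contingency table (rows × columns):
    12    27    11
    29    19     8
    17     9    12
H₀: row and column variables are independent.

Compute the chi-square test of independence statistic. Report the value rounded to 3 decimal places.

test statistic = 14.103

Row totals [50, 56, 38], col totals [58, 55, 31], n=144
χ² = (12−20.14)²/20.14 + (27−19.10)²/19.10 + (11−10.76)²/10.76 + (29−22.56)²/22.56 + (19−21.39)²/21.39 + (8−12.06)²/12.06 + (17−15.31)²/15.31 + (9−14.51)²/14.51 + (12−8.18)²/8.18 = 14.1027
df = 4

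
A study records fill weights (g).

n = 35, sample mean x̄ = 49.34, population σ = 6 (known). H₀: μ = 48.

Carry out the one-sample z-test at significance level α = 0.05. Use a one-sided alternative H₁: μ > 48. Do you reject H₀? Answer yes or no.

SE = σ/√n = 6/√35 = 1.0142
z = (x̄−μ₀)/SE = (49.34−48)/1.0142 = 1.3213
p-value (one-sided, H₁ greater) = 0.09321
At α=0.05: p ≥ α → fail to reject H₀

reject H₀: no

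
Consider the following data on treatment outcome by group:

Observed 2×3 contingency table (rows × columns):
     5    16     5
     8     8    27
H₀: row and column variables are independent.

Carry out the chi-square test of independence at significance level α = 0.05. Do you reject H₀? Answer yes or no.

reject H₀: yes

Row totals [26, 43], col totals [13, 24, 32], n=69
χ² = (5−4.90)²/4.90 + (16−9.04)²/9.04 + (5−12.06)²/12.06 + (8−8.10)²/8.10 + (8−14.96)²/14.96 + (27−19.94)²/19.94 = 15.2194
df = 2
p-value (upper-tail) = 0.00050
At α=0.05: p < α → reject H₀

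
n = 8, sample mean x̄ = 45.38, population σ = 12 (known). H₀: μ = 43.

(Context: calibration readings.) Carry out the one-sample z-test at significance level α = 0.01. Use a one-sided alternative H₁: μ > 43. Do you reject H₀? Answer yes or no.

SE = σ/√n = 12/√8 = 4.2426
z = (x̄−μ₀)/SE = (45.38−43)/4.2426 = 0.5610
p-value (one-sided, H₁ greater) = 0.28741
At α=0.01: p ≥ α → fail to reject H₀

reject H₀: no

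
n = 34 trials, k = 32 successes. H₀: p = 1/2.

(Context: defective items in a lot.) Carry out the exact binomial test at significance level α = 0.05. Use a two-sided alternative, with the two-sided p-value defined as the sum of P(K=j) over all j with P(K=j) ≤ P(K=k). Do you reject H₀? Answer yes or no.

Exact binomial: n=34, k=32, p₀=1/2=0.5000
P(X=j) = C(n,j)·p₀^j·(1−p₀)^(n−j); p = Σ P(X=j) over j with P(X=j) ≤ P(X=32)
p-value (two-sided) = 0.00000
At α=0.05: p < α → reject H₀

reject H₀: yes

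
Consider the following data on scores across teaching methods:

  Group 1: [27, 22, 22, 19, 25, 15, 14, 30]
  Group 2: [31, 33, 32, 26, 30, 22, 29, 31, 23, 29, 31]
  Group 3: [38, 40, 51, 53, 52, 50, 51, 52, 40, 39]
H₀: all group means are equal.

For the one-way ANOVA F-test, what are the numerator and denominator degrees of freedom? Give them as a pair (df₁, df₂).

degrees of freedom = [2, 26]

k = 3 groups, N = 29 total
df = (k−1, N−k) = (3−1, 29−3) = (2, 26)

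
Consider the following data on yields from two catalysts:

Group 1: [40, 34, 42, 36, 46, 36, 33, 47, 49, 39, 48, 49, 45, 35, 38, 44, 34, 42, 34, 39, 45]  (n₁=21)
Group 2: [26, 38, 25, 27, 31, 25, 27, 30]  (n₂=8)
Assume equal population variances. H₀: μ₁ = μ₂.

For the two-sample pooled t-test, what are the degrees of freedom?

df = n₁ + n₂ − 2 = 21 + 8 − 2 = 27

degrees of freedom = 27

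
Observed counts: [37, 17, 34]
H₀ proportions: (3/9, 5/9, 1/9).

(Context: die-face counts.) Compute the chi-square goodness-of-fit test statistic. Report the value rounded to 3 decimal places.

n = 88; E_i = n·p_i = [29.33, 48.89, 9.78]
χ² = (37−29.33)²/29.33 + (17−48.89)²/48.89 + (34−9.78)²/9.78 = 82.8091
df = 2

test statistic = 82.809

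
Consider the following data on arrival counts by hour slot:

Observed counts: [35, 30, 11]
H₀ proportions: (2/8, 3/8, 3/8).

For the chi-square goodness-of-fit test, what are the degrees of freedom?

df = k − 1 = 3 − 1 = 2

degrees of freedom = 2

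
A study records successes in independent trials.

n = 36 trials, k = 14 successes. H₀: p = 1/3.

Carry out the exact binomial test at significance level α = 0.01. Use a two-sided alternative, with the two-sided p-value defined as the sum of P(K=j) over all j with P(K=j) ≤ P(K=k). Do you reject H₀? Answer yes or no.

Exact binomial: n=36, k=14, p₀=1/3=0.3333
P(X=j) = C(n,j)·p₀^j·(1−p₀)^(n−j); p = Σ P(X=j) over j with P(X=j) ≤ P(X=14)
p-value (two-sided) = 0.48298
At α=0.01: p ≥ α → fail to reject H₀

reject H₀: no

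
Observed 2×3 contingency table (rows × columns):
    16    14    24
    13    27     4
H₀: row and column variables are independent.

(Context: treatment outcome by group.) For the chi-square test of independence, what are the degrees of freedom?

df = (r−1)(c−1) = (2−1)·(3−1) = 2

degrees of freedom = 2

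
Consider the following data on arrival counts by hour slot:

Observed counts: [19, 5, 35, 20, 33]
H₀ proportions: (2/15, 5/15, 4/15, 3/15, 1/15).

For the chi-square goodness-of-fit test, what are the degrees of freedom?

degrees of freedom = 4

df = k − 1 = 5 − 1 = 4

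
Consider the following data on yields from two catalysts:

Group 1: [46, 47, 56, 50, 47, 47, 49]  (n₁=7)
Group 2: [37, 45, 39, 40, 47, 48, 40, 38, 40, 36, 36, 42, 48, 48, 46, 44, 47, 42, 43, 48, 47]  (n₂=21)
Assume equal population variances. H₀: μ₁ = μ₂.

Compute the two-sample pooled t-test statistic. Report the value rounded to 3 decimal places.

x̄₁=48.857, s₁=3.436, n₁=7
x̄₂=42.905, s₂=4.277, n₂=21
s_p² = [6·3.436² + 20·4.277²]/26 = 16.7949
SE = √(s_p²·(1/7+1/21)) = 1.7886
t = (48.857−42.905)/1.7886 = 3.3280
df = 26

test statistic = 3.328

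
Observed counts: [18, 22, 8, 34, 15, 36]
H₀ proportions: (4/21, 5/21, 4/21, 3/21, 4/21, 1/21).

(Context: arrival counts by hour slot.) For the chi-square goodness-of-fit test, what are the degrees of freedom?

df = k − 1 = 6 − 1 = 5

degrees of freedom = 5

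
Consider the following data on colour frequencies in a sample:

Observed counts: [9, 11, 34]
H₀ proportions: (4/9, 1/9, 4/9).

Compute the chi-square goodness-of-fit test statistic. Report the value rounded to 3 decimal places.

test statistic = 17.708

n = 54; E_i = n·p_i = [24.00, 6.00, 24.00]
χ² = (9−24.00)²/24.00 + (11−6.00)²/6.00 + (34−24.00)²/24.00 = 17.7083
df = 2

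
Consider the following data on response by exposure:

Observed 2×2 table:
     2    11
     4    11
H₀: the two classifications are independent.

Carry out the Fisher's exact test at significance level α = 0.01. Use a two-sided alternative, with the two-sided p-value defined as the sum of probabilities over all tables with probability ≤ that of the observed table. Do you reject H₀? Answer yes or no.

Margins: r₁=13, r₂=15, c₁=6, c₂=22, n=28
p_obs = C(13,2)·C(15,4)/C(28,6); sum pmf over tables with pmf ≤ p_obs
p-value (two-sided) = 0.65459
At α=0.01: p ≥ α → fail to reject H₀

reject H₀: no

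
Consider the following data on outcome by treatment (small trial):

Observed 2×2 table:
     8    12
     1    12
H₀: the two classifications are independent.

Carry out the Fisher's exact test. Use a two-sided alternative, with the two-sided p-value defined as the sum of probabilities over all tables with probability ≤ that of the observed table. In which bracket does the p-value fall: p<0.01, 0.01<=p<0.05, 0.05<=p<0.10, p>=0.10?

Margins: r₁=20, r₂=13, c₁=9, c₂=24, n=33
p_obs = C(20,8)·C(13,1)/C(33,9); sum pmf over tables with pmf ≤ p_obs
p-value (two-sided) = 0.05596
→ bracket: 0.05<=p<0.10

p-value bracket: 0.05<=p<0.10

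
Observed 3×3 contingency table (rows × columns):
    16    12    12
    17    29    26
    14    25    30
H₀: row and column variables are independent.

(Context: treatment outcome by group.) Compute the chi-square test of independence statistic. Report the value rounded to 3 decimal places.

test statistic = 6.082

Row totals [40, 72, 69], col totals [47, 66, 68], n=181
χ² = (16−10.39)²/10.39 + (12−14.59)²/14.59 + (12−15.03)²/15.03 + (17−18.70)²/18.70 + (29−26.25)²/26.25 + (26−27.05)²/27.05 + (14−17.92)²/17.92 + (25−25.16)²/25.16 + (30−25.92)²/25.92 = 6.0824
df = 4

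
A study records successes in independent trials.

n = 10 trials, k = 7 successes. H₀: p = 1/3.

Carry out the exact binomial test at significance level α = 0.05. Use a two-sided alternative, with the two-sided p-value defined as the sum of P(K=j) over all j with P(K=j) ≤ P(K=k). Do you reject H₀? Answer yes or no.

reject H₀: yes

Exact binomial: n=10, k=7, p₀=1/3=0.3333
P(X=j) = C(n,j)·p₀^j·(1−p₀)^(n−j); p = Σ P(X=j) over j with P(X=j) ≤ P(X=7)
p-value (two-sided) = 0.01966
At α=0.05: p < α → reject H₀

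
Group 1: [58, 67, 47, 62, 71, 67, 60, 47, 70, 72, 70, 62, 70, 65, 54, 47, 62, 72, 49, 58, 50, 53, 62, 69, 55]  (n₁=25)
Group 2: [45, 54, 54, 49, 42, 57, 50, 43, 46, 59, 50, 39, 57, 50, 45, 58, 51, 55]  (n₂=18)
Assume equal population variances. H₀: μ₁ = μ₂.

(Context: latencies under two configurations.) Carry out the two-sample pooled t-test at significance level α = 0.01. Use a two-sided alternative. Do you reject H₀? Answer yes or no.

x̄₁=60.760, s₁=8.565, n₁=25
x̄₂=50.222, s₂=5.946, n₂=18
s_p² = [24·8.565² + 17·5.946²]/41 = 57.6017
SE = √(s_p²·(1/25+1/18)) = 2.3461
t = (60.760−50.222)/2.3461 = 4.4916
df = 41
p-value (two-sided) = 0.00006
At α=0.01: p < α → reject H₀

reject H₀: yes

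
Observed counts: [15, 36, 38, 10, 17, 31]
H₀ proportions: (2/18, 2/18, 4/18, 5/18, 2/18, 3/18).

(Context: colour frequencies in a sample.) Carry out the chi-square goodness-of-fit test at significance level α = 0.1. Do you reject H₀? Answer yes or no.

n = 147; E_i = n·p_i = [16.33, 16.33, 32.67, 40.83, 16.33, 24.50]
χ² = (15−16.33)²/16.33 + (36−16.33)²/16.33 + (38−32.67)²/32.67 + (10−40.83)²/40.83 + (17−16.33)²/16.33 + (31−24.50)²/24.50 = 49.6939
df = 5
p-value (upper-tail) = 0.00000
At α=0.1: p < α → reject H₀

reject H₀: yes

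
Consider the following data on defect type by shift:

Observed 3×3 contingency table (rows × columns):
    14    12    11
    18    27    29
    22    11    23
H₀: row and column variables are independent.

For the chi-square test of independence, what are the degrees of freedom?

df = (r−1)(c−1) = (3−1)·(3−1) = 4

degrees of freedom = 4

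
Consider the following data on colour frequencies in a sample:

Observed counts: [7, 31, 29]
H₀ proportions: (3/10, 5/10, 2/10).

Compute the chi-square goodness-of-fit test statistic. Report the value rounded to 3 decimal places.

n = 67; E_i = n·p_i = [20.10, 33.50, 13.40]
χ² = (7−20.10)²/20.10 + (31−33.50)²/33.50 + (29−13.40)²/13.40 = 26.8856
df = 2

test statistic = 26.886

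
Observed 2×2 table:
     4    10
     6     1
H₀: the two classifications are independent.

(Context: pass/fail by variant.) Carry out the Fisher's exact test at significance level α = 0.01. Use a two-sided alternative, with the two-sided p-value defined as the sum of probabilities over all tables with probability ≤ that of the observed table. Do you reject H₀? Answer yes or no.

Margins: r₁=14, r₂=7, c₁=10, c₂=11, n=21
p_obs = C(14,4)·C(7,6)/C(21,10); sum pmf over tables with pmf ≤ p_obs
p-value (two-sided) = 0.02374
At α=0.01: p ≥ α → fail to reject H₀

reject H₀: no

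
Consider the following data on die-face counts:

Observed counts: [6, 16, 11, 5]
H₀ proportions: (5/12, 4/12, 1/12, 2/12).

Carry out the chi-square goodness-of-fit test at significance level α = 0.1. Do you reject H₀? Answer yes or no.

reject H₀: yes

n = 38; E_i = n·p_i = [15.83, 12.67, 3.17, 6.33]
χ² = (6−15.83)²/15.83 + (16−12.67)²/12.67 + (11−3.17)²/3.17 + (5−6.33)²/6.33 = 26.6421
df = 3
p-value (upper-tail) = 0.00001
At α=0.1: p < α → reject H₀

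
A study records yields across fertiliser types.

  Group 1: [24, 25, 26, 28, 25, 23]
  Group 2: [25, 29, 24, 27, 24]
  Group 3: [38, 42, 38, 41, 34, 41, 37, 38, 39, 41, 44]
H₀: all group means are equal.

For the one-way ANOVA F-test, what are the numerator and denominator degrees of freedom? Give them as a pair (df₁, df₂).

k = 3 groups, N = 22 total
df = (k−1, N−k) = (3−1, 22−3) = (2, 19)

degrees of freedom = [2, 19]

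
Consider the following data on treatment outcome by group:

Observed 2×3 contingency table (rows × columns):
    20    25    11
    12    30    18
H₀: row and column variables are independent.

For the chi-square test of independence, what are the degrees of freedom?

df = (r−1)(c−1) = (2−1)·(3−1) = 2

degrees of freedom = 2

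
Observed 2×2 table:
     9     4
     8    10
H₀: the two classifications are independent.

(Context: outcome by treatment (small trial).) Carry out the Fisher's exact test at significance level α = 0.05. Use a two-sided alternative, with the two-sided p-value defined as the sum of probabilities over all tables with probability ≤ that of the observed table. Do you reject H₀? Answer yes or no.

reject H₀: no

Margins: r₁=13, r₂=18, c₁=17, c₂=14, n=31
p_obs = C(13,9)·C(18,8)/C(31,17); sum pmf over tables with pmf ≤ p_obs
p-value (two-sided) = 0.27494
At α=0.05: p ≥ α → fail to reject H₀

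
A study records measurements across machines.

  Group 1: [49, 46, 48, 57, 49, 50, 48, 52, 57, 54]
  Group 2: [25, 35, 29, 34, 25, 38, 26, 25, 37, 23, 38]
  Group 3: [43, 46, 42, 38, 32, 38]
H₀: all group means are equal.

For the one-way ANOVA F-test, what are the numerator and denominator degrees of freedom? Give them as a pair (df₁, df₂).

k = 3 groups, N = 27 total
df = (k−1, N−k) = (3−1, 27−3) = (2, 24)

degrees of freedom = [2, 24]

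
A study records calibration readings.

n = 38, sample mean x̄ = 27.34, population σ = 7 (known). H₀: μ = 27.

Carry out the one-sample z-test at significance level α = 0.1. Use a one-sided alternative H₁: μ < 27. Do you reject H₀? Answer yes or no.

SE = σ/√n = 7/√38 = 1.1355
z = (x̄−μ₀)/SE = (27.34−27)/1.1355 = 0.2994
p-value (one-sided, H₁ less) = 0.61769
At α=0.1: p ≥ α → fail to reject H₀

reject H₀: no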